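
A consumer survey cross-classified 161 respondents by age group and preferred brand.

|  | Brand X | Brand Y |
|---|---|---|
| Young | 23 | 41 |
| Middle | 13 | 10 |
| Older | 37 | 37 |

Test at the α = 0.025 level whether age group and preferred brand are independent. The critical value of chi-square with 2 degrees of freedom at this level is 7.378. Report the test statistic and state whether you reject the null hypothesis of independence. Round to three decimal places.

4.092; fail to reject H₀

Row totals: 64, 23, 74. Column totals: 73, 88. Grand total N = 161.
Expected counts (row total × column total / N):
  Young, Brand X: 64×73/161 = 29.0186
  Young, Brand Y: 64×88/161 = 34.9814
  Middle, Brand X: 23×73/161 = 10.4286
  Middle, Brand Y: 23×88/161 = 12.5714
  Older, Brand X: 74×73/161 = 33.5528
  Older, Brand Y: 74×88/161 = 40.4472
Contributions (O − E)²/E:
  (23 − 29.0186)²/29.0186 = 1.2483
  (41 − 34.9814)²/34.9814 = 1.0355
  (13 − 10.4286)²/10.4286 = 0.6340
  (10 − 12.5714)²/12.5714 = 0.5260
  (37 − 33.5528)²/33.5528 = 0.3542
  (37 − 40.4472)²/40.4472 = 0.2938
χ² = 1.2483 + 1.0355 + 0.6340 + 0.5260 + 0.3542 + 0.2938 = 4.092
df = (3−1)(2−1) = 2. Since 4.092 < 7.378, fail to reject the null hypothesis of independence at α = 0.025.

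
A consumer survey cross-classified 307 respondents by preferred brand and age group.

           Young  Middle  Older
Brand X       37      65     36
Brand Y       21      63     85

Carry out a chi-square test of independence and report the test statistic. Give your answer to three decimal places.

Row totals: 138, 169. Column totals: 58, 128, 121. Grand total N = 307.
Expected counts (row total × column total / N):
  Brand X, Young: 138×58/307 = 26.07166
  Brand X, Middle: 138×128/307 = 57.53746
  Brand X, Older: 138×121/307 = 54.39088
  Brand Y, Young: 169×58/307 = 31.92834
  Brand Y, Middle: 169×128/307 = 70.46254
  Brand Y, Older: 169×121/307 = 66.60912
Contributions (O − E)²/E:
  (37 − 26.07166)²/26.07166 = 4.5808
  (65 − 57.53746)²/57.53746 = 0.9679
  (36 − 54.39088)²/54.39088 = 6.2184
  (21 − 31.92834)²/31.92834 = 3.7405
  (63 − 70.46254)²/70.46254 = 0.7903
  (85 − 66.60912)²/66.60912 = 5.0778
χ² = 4.5808 + 0.9679 + 6.2184 + 3.7405 + 0.7903 + 5.0778 = 21.376

21.376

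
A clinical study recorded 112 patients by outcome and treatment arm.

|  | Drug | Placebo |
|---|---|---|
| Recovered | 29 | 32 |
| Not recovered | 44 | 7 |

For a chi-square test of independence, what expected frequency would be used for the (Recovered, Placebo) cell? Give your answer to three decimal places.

Row total (Recovered) = 61; column total (Placebo) = 39; grand total N = 112.
Expected count = (row total × column total) / N = 61 × 39 / 112 = 21.241.

21.241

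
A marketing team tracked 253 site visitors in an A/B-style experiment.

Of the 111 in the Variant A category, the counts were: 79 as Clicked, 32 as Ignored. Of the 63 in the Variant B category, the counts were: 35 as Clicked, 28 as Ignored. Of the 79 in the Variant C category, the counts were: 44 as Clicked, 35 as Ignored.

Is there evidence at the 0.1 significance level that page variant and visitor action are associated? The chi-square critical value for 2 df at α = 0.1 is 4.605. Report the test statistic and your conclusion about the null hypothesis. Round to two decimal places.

6.41; reject H₀

Row totals: 111, 63, 79. Column totals: 158, 95. Grand total N = 253.
Expected counts (row total × column total / N):
  Variant A, Clicked: 111×158/253 = 69.320
  Variant A, Ignored: 111×95/253 = 41.680
  Variant B, Clicked: 63×158/253 = 39.344
  Variant B, Ignored: 63×95/253 = 23.656
  Variant C, Clicked: 79×158/253 = 49.336
  Variant C, Ignored: 79×95/253 = 29.664
Contributions (O − E)²/E:
  (79 − 69.320)²/69.320 = 1.3517
  (32 − 41.680)²/41.680 = 2.2481
  (35 − 39.344)²/39.344 = 0.4796
  (28 − 23.656)²/23.656 = 0.7977
  (44 − 49.336)²/49.336 = 0.5771
  (35 − 29.664)²/29.664 = 0.9598
χ² = 1.3517 + 2.2481 + 0.4796 + 0.7977 + 0.5771 + 0.9598 = 6.41
df = (3−1)(2−1) = 2. Since 6.41 > 4.605, reject the null hypothesis of independence at α = 0.1.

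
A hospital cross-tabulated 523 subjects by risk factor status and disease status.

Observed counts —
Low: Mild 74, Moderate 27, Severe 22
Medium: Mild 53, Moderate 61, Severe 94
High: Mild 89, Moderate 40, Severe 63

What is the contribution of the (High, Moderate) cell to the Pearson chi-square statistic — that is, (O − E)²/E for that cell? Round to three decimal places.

1.040

Row total (High) = 192; column total (Moderate) = 128; N = 523.
Expected count E = 192 × 128 / 523 = 46.9904.
Contribution = (O − E)²/E = (40 − 46.9904)² / 46.9904 = 1.040.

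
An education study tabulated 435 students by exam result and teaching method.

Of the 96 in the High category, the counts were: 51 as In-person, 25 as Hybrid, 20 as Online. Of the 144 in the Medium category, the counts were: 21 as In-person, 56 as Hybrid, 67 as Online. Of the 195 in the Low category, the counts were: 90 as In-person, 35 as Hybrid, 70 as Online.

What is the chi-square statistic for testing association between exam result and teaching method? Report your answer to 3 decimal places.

54.692

Row totals: 96, 144, 195. Column totals: 162, 116, 157. Grand total N = 435.
Expected counts (row total × column total / N):
  High, In-person: 96×162/435 = 35.7517
  High, Hybrid: 96×116/435 = 25.6000
  High, Online: 96×157/435 = 34.6483
  Medium, In-person: 144×162/435 = 53.6276
  Medium, Hybrid: 144×116/435 = 38.4000
  Medium, Online: 144×157/435 = 51.9724
  Low, In-person: 195×162/435 = 72.6207
  Low, Hybrid: 195×116/435 = 52.0000
  Low, Online: 195×157/435 = 70.3793
Contributions (O − E)²/E:
  (51 − 35.7517)²/35.7517 = 6.5035
  (25 − 25.6000)²/25.6000 = 0.0141
  (20 − 34.6483)²/34.6483 = 6.1929
  (21 − 53.6276)²/53.6276 = 19.8510
  (56 − 38.4000)²/38.4000 = 8.0667
  (67 − 51.9724)²/51.9724 = 4.3452
  (90 − 72.6207)²/72.6207 = 4.1591
  (35 − 52.0000)²/52.0000 = 5.5577
  (70 − 70.3793)²/70.3793 = 0.0020
χ² = 6.5035 + 0.0141 + 6.1929 + 19.8510 + 8.0667 + 4.3452 + 4.1591 + 5.5577 + 0.0020 = 54.692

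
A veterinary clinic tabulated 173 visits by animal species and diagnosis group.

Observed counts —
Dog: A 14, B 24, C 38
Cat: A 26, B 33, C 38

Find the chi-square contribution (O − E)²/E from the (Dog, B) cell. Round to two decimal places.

Row total (Dog) = 76; column total (B) = 57; N = 173.
Expected count E = 76 × 57 / 173 = 25.040.
Contribution = (O − E)²/E = (24 − 25.040)² / 25.040 = 0.04.

0.04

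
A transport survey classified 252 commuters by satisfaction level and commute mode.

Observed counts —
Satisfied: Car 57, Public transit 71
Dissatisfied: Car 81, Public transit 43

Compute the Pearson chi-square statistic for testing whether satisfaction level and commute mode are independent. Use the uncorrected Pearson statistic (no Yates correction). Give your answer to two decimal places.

10.99

Row totals: 128, 124. Column totals: 138, 114. Grand total N = 252.
Expected counts (row total × column total / N):
  Satisfied, Car: 128×138/252 = 70.095
  Satisfied, Public transit: 128×114/252 = 57.905
  Dissatisfied, Car: 124×138/252 = 67.905
  Dissatisfied, Public transit: 124×114/252 = 56.095
Contributions (O − E)²/E:
  (57 − 70.095)²/70.095 = 2.4464
  (71 − 57.905)²/57.905 = 2.9614
  (81 − 67.905)²/67.905 = 2.5253
  (43 − 56.095)²/56.095 = 3.0569
χ² = 2.4464 + 2.9614 + 2.5253 + 3.0569 = 10.99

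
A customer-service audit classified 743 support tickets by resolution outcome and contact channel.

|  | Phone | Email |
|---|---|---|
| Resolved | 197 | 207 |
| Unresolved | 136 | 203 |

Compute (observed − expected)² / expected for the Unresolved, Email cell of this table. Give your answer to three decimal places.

Row total (Unresolved) = 339; column total (Email) = 410; N = 743.
Expected count E = 339 × 410 / 743 = 187.06595.
Contribution = (O − E)²/E = (203 − 187.06595)² / 187.06595 = 1.357.

1.357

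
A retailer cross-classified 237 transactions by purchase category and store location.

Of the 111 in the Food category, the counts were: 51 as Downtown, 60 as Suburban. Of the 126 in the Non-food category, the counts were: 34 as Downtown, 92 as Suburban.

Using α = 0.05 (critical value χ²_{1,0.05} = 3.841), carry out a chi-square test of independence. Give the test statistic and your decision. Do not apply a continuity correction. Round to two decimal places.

Row totals: 111, 126. Column totals: 85, 152. Grand total N = 237.
Expected counts (row total × column total / N):
  Food, Downtown: 111×85/237 = 39.810
  Food, Suburban: 111×152/237 = 71.190
  Non-food, Downtown: 126×85/237 = 45.190
  Non-food, Suburban: 126×152/237 = 80.810
Contributions (O − E)²/E:
  (51 − 39.810)²/39.810 = 3.1453
  (60 − 71.190)²/71.190 = 1.7589
  (34 − 45.190)²/45.190 = 2.7709
  (92 − 80.810)²/80.810 = 1.5495
χ² = 3.1453 + 1.7589 + 2.7709 + 1.5495 = 9.22
df = (2−1)(2−1) = 1. Since 9.22 > 3.841, reject the null hypothesis of independence at α = 0.05.

9.22; reject H₀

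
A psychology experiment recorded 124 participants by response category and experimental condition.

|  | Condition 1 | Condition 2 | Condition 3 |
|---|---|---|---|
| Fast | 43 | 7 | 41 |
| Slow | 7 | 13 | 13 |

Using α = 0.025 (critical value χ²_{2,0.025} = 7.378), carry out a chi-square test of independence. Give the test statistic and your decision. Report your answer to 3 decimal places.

19.341; reject H₀

Row totals: 91, 33. Column totals: 50, 20, 54. Grand total N = 124.
Expected counts (row total × column total / N):
  Fast, Condition 1: 91×50/124 = 36.6935
  Fast, Condition 2: 91×20/124 = 14.6774
  Fast, Condition 3: 91×54/124 = 39.6290
  Slow, Condition 1: 33×50/124 = 13.3065
  Slow, Condition 2: 33×20/124 = 5.3226
  Slow, Condition 3: 33×54/124 = 14.3710
Contributions (O − E)²/E:
  (43 − 36.6935)²/36.6935 = 1.0839
  (7 − 14.6774)²/14.6774 = 4.0159
  (41 − 39.6290)²/39.6290 = 0.0474
  (7 − 13.3065)²/13.3065 = 2.9889
  (13 − 5.3226)²/5.3226 = 11.0740
  (13 − 14.3710)²/14.3710 = 0.1308
χ² = 1.0839 + 4.0159 + 0.0474 + 2.9889 + 11.0740 + 0.1308 = 19.341
df = (2−1)(3−1) = 2. Since 19.341 > 7.378, reject the null hypothesis of independence at α = 0.025.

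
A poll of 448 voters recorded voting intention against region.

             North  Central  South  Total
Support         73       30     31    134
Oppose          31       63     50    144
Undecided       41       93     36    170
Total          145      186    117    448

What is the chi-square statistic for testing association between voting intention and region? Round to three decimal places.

Grand total N = 448.
Expected counts (row total × column total / N):
  Support, North: 134×145/448 = 43.3705
  Support, Central: 134×186/448 = 55.6339
  Support, South: 134×117/448 = 34.9955
  Oppose, North: 144×145/448 = 46.6071
  Oppose, Central: 144×186/448 = 59.7857
  Oppose, South: 144×117/448 = 37.6071
  Undecided, North: 170×145/448 = 55.0223
  Undecided, Central: 170×186/448 = 70.5804
  Undecided, South: 170×117/448 = 44.3973
Contributions (O − E)²/E:
  (73 − 43.3705)²/43.3705 = 20.2420
  (30 − 55.6339)²/55.6339 = 11.8111
  (31 − 34.9955)²/34.9955 = 0.4562
  (31 − 46.6071)²/46.6071 = 5.2263
  (63 − 59.7857)²/59.7857 = 0.1728
  (50 − 37.6071)²/37.6071 = 4.0839
  (41 − 55.0223)²/55.0223 = 3.5735
  (93 − 70.5804)²/70.5804 = 7.1215
  (36 − 44.3973)²/44.3973 = 1.5883
χ² = 20.2420 + 11.8111 + 0.4562 + 5.2263 + 0.1728 + 4.0839 + 3.5735 + 7.1215 + 1.5883 = 54.276

54.276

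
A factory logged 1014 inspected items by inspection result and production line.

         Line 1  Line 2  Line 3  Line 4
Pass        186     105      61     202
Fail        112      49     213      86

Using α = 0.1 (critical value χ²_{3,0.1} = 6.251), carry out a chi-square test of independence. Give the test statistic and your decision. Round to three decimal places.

162.465; reject H₀

Row totals: 554, 460. Column totals: 298, 154, 274, 288. Grand total N = 1014.
Expected counts (row total × column total / N):
  Pass, Line 1: 554×298/1014 = 162.8126
  Pass, Line 2: 554×154/1014 = 84.1381
  Pass, Line 3: 554×274/1014 = 149.7002
  Pass, Line 4: 554×288/1014 = 157.3491
  Fail, Line 1: 460×298/1014 = 135.1874
  Fail, Line 2: 460×154/1014 = 69.8619
  Fail, Line 3: 460×274/1014 = 124.2998
  Fail, Line 4: 460×288/1014 = 130.6509
Contributions (O − E)²/E:
  (186 − 162.8126)²/162.8126 = 3.3023
  (105 − 84.1381)²/84.1381 = 5.1727
  (61 − 149.7002)²/149.7002 = 52.5565
  (202 − 157.3491)²/157.3491 = 12.6706
  (112 − 135.1874)²/135.1874 = 3.9771
  (49 − 69.8619)²/69.8619 = 6.2297
  (213 − 124.2998)²/124.2998 = 63.2964
  (86 − 130.6509)²/130.6509 = 15.2598
χ² = 3.3023 + 5.1727 + 52.5565 + 12.6706 + 3.9771 + 6.2297 + 63.2964 + 15.2598 = 162.465
df = (2−1)(4−1) = 3. Since 162.465 > 6.251, reject the null hypothesis of independence at α = 0.1.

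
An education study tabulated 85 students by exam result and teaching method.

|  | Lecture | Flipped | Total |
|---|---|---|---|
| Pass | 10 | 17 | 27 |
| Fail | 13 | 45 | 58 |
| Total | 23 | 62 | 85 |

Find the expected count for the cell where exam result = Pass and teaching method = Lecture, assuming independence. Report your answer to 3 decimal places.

Row total (Pass) = 27; column total (Lecture) = 23; grand total N = 85.
Expected count = (row total × column total) / N = 27 × 23 / 85 = 7.306.

7.306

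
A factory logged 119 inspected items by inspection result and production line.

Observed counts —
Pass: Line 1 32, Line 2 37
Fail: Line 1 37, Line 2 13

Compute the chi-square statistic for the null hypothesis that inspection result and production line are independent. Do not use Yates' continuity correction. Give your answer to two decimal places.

9.08

Row totals: 69, 50. Column totals: 69, 50. Grand total N = 119.
Expected counts (row total × column total / N):
  Pass, Line 1: 69×69/119 = 40.008
  Pass, Line 2: 69×50/119 = 28.992
  Fail, Line 1: 50×69/119 = 28.992
  Fail, Line 2: 50×50/119 = 21.008
Contributions (O − E)²/E:
  (32 − 40.008)²/40.008 = 1.6029
  (37 − 28.992)²/28.992 = 2.2119
  (37 − 28.992)²/28.992 = 2.2119
  (13 − 21.008)²/21.008 = 3.0526
χ² = 1.6029 + 2.2119 + 2.2119 + 3.0526 = 9.08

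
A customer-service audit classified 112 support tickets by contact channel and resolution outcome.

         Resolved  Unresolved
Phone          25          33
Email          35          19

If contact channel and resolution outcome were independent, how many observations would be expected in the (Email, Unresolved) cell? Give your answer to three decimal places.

25.071

Row total (Email) = 54; column total (Unresolved) = 52; grand total N = 112.
Expected count = (row total × column total) / N = 54 × 52 / 112 = 25.071.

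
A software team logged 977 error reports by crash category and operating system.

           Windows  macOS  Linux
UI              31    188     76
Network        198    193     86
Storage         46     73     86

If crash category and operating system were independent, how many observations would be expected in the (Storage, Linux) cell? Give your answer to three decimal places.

52.037

Row total (Storage) = 205; column total (Linux) = 248; grand total N = 977.
Expected count = (row total × column total) / N = 205 × 248 / 977 = 52.037.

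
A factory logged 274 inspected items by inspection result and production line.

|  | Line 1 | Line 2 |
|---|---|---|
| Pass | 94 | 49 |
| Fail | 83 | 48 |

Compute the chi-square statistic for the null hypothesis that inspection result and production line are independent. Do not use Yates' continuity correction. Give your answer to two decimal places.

0.17

Row totals: 143, 131. Column totals: 177, 97. Grand total N = 274.
Expected counts (row total × column total / N):
  Pass, Line 1: 143×177/274 = 92.376
  Pass, Line 2: 143×97/274 = 50.624
  Fail, Line 1: 131×177/274 = 84.624
  Fail, Line 2: 131×97/274 = 46.376
Contributions (O − E)²/E:
  (94 − 92.376)²/92.376 = 0.0286
  (49 − 50.624)²/50.624 = 0.0521
  (83 − 84.624)²/84.624 = 0.0312
  (48 − 46.376)²/46.376 = 0.0569
χ² = 0.0286 + 0.0521 + 0.0312 + 0.0569 = 0.17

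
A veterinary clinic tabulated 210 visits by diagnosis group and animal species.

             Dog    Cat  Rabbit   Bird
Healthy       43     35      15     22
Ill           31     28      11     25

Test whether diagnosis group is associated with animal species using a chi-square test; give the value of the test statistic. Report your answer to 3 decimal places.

1.641

Row totals: 115, 95. Column totals: 74, 63, 26, 47. Grand total N = 210.
Expected counts (row total × column total / N):
  Healthy, Dog: 115×74/210 = 40.5238
  Healthy, Cat: 115×63/210 = 34.5000
  Healthy, Rabbit: 115×26/210 = 14.2381
  Healthy, Bird: 115×47/210 = 25.7381
  Ill, Dog: 95×74/210 = 33.4762
  Ill, Cat: 95×63/210 = 28.5000
  Ill, Rabbit: 95×26/210 = 11.7619
  Ill, Bird: 95×47/210 = 21.2619
Contributions (O − E)²/E:
  (43 − 40.5238)²/40.5238 = 0.1513
  (35 − 34.5000)²/34.5000 = 0.0072
  (15 − 14.2381)²/14.2381 = 0.0408
  (22 − 25.7381)²/25.7381 = 0.5429
  (31 − 33.4762)²/33.4762 = 0.1832
  (28 − 28.5000)²/28.5000 = 0.0088
  (11 − 11.7619)²/11.7619 = 0.0494
  (25 − 21.2619)²/21.2619 = 0.6572
χ² = 0.1513 + 0.0072 + 0.0408 + 0.5429 + 0.1832 + 0.0088 + 0.0494 + 0.6572 = 1.641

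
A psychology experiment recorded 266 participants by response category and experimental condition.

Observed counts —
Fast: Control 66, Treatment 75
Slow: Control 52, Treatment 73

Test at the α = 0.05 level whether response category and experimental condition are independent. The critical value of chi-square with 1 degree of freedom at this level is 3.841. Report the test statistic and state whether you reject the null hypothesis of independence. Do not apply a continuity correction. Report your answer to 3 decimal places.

Row totals: 141, 125. Column totals: 118, 148. Grand total N = 266.
Expected counts (row total × column total / N):
  Fast, Control: 141×118/266 = 62.5489
  Fast, Treatment: 141×148/266 = 78.4511
  Slow, Control: 125×118/266 = 55.4511
  Slow, Treatment: 125×148/266 = 69.5489
Contributions (O − E)²/E:
  (66 − 62.5489)²/62.5489 = 0.1904
  (75 − 78.4511)²/78.4511 = 0.1518
  (52 − 55.4511)²/55.4511 = 0.2148
  (73 − 69.5489)²/69.5489 = 0.1712
χ² = 0.1904 + 0.1518 + 0.2148 + 0.1712 = 0.728
df = (2−1)(2−1) = 1. Since 0.728 < 3.841, fail to reject the null hypothesis of independence at α = 0.05.

0.728; fail to reject H₀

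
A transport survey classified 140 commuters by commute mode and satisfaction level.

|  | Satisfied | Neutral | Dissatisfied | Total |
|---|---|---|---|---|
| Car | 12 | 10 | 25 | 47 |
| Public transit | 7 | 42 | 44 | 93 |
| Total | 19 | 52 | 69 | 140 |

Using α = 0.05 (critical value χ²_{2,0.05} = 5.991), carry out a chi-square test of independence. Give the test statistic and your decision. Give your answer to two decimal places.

12.47; reject H₀

Grand total N = 140.
Expected counts (row total × column total / N):
  Car, Satisfied: 47×19/140 = 6.379
  Car, Neutral: 47×52/140 = 17.457
  Car, Dissatisfied: 47×69/140 = 23.164
  Public transit, Satisfied: 93×19/140 = 12.621
  Public transit, Neutral: 93×52/140 = 34.543
  Public transit, Dissatisfied: 93×69/140 = 45.836
Contributions (O − E)²/E:
  (12 − 6.379)²/6.379 = 4.9531
  (10 − 17.457)²/17.457 = 3.1854
  (25 − 23.164)²/23.164 = 0.1455
  (7 − 12.621)²/12.621 = 2.5034
  (42 − 34.543)²/34.543 = 1.6098
  (44 − 45.836)²/45.836 = 0.0735
χ² = 4.9531 + 3.1854 + 0.1455 + 2.5034 + 1.6098 + 0.0735 = 12.47
df = (2−1)(3−1) = 2. Since 12.47 > 5.991, reject the null hypothesis of independence at α = 0.05.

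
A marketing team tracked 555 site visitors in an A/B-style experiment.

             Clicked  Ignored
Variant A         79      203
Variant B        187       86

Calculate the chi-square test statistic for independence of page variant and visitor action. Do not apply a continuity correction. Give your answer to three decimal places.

91.094

Row totals: 282, 273. Column totals: 266, 289. Grand total N = 555.
Expected counts (row total × column total / N):
  Variant A, Clicked: 282×266/555 = 135.15676
  Variant A, Ignored: 282×289/555 = 146.84324
  Variant B, Clicked: 273×266/555 = 130.84324
  Variant B, Ignored: 273×289/555 = 142.15676
Contributions (O − E)²/E:
  (79 − 135.15676)²/135.15676 = 23.3328
  (203 − 146.84324)²/146.84324 = 21.4758
  (187 − 130.84324)²/130.84324 = 24.1020
  (86 − 142.15676)²/142.15676 = 22.1838
χ² = 23.3328 + 21.4758 + 24.1020 + 22.1838 = 91.094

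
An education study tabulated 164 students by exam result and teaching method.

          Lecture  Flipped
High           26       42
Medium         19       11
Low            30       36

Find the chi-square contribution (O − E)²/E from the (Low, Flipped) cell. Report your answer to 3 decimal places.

0.001

Row total (Low) = 66; column total (Flipped) = 89; N = 164.
Expected count E = 66 × 89 / 164 = 35.8171.
Contribution = (O − E)²/E = (36 − 35.8171)² / 35.8171 = 0.001.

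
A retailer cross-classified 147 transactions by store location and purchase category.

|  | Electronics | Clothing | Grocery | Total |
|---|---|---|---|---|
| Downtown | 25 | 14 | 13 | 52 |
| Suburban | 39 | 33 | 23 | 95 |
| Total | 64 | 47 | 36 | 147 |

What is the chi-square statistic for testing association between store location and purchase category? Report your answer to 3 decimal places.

1.031

Grand total N = 147.
Expected counts (row total × column total / N):
  Downtown, Electronics: 52×64/147 = 22.6395
  Downtown, Clothing: 52×47/147 = 16.6259
  Downtown, Grocery: 52×36/147 = 12.7347
  Suburban, Electronics: 95×64/147 = 41.3605
  Suburban, Clothing: 95×47/147 = 30.3741
  Suburban, Grocery: 95×36/147 = 23.2653
Contributions (O − E)²/E:
  (25 − 22.6395)²/22.6395 = 0.2461
  (14 − 16.6259)²/16.6259 = 0.4147
  (13 − 12.7347)²/12.7347 = 0.0055
  (39 − 41.3605)²/41.3605 = 0.1347
  (33 − 30.3741)²/30.3741 = 0.2270
  (23 − 23.2653)²/23.2653 = 0.0030
χ² = 0.2461 + 0.4147 + 0.0055 + 0.1347 + 0.2270 + 0.0030 = 1.031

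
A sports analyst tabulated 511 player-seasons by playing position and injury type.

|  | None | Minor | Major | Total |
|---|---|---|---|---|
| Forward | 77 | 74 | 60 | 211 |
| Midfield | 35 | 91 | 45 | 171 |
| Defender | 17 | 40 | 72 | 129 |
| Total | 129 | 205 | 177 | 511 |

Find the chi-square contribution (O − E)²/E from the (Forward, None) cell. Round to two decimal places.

10.58

Row total (Forward) = 211; column total (None) = 129; N = 511.
Expected count E = 211 × 129 / 511 = 53.266.
Contribution = (O − E)²/E = (77 − 53.266)² / 53.266 = 10.58.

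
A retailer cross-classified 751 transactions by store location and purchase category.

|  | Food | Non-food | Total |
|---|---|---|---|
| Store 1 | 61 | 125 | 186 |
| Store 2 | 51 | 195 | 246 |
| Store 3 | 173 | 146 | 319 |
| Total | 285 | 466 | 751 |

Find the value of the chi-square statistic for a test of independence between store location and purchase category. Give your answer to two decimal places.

68.98

Grand total N = 751.
Expected counts (row total × column total / N):
  Store 1, Food: 186×285/751 = 70.586
  Store 1, Non-food: 186×466/751 = 115.414
  Store 2, Food: 246×285/751 = 93.356
  Store 2, Non-food: 246×466/751 = 152.644
  Store 3, Food: 319×285/751 = 121.059
  Store 3, Non-food: 319×466/751 = 197.941
Contributions (O − E)²/E:
  (61 − 70.586)²/70.586 = 1.3018
  (125 − 115.414)²/115.414 = 0.7962
  (51 − 93.356)²/93.356 = 19.2171
  (195 − 152.644)²/152.644 = 11.7530
  (173 − 121.059)²/121.059 = 22.2856
  (146 − 197.941)²/197.941 = 13.6297
χ² = 1.3018 + 0.7962 + 19.2171 + 11.7530 + 22.2856 + 13.6297 = 68.98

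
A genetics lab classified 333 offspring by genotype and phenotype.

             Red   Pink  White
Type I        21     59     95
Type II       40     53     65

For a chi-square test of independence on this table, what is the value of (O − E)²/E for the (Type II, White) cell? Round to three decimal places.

1.570

Row total (Type II) = 158; column total (White) = 160; N = 333.
Expected count E = 158 × 160 / 333 = 75.9159.
Contribution = (O − E)²/E = (65 − 75.9159)² / 75.9159 = 1.570.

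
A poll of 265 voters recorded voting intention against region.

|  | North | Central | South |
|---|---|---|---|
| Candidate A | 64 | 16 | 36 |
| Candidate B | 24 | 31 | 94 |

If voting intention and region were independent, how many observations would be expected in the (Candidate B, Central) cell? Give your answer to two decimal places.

26.43

Row total (Candidate B) = 149; column total (Central) = 47; grand total N = 265.
Expected count = (row total × column total) / N = 149 × 47 / 265 = 26.43.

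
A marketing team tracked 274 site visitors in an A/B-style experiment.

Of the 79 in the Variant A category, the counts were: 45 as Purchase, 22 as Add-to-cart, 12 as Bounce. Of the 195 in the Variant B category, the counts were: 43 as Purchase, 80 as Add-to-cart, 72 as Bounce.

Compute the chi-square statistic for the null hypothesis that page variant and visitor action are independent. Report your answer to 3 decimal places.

Row totals: 79, 195. Column totals: 88, 102, 84. Grand total N = 274.
Expected counts (row total × column total / N):
  Variant A, Purchase: 79×88/274 = 25.3723
  Variant A, Add-to-cart: 79×102/274 = 29.4088
  Variant A, Bounce: 79×84/274 = 24.2190
  Variant B, Purchase: 195×88/274 = 62.6277
  Variant B, Add-to-cart: 195×102/274 = 72.5912
  Variant B, Bounce: 195×84/274 = 59.7810
Contributions (O − E)²/E:
  (45 − 25.3723)²/25.3723 = 15.1837
  (22 − 29.4088)²/29.4088 = 1.8665
  (12 − 24.2190)²/24.2190 = 6.1647
  (43 − 62.6277)²/62.6277 = 6.1514
  (80 − 72.5912)²/72.5912 = 0.7562
  (72 − 59.7810)²/59.7810 = 2.4975
χ² = 15.1837 + 1.8665 + 6.1647 + 6.1514 + 0.7562 + 2.4975 = 32.620

32.620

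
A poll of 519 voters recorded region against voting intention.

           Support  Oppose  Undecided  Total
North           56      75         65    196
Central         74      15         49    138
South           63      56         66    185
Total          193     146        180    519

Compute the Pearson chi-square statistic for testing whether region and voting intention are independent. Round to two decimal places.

Grand total N = 519.
Expected counts (row total × column total / N):
  North, Support: 196×193/519 = 72.886
  North, Oppose: 196×146/519 = 55.137
  North, Undecided: 196×180/519 = 67.977
  Central, Support: 138×193/519 = 51.318
  Central, Oppose: 138×146/519 = 38.821
  Central, Undecided: 138×180/519 = 47.861
  South, Support: 185×193/519 = 68.796
  South, Oppose: 185×146/519 = 52.042
  South, Undecided: 185×180/519 = 64.162
Contributions (O − E)²/E:
  (56 − 72.886)²/72.886 = 3.9121
  (75 − 55.137)²/55.137 = 7.1556
  (65 − 67.977)²/67.977 = 0.1304
  (74 − 51.318)²/51.318 = 10.0252
  (15 − 38.821)²/38.821 = 14.6168
  (49 − 47.861)²/47.861 = 0.0271
  (63 − 68.796)²/68.796 = 0.4883
  (56 − 52.042)²/52.042 = 0.3010
  (66 − 64.162)²/64.162 = 0.0527
χ² = 3.9121 + 7.1556 + 0.1304 + 10.0252 + 14.6168 + 0.0271 + 0.4883 + 0.3010 + 0.0527 = 36.71

36.71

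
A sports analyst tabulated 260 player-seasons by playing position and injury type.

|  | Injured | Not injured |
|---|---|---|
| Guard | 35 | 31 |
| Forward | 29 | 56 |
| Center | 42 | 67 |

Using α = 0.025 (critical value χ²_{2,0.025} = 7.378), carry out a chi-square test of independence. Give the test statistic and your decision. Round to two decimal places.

5.89; fail to reject H₀

Row totals: 66, 85, 109. Column totals: 106, 154. Grand total N = 260.
Expected counts (row total × column total / N):
  Guard, Injured: 66×106/260 = 26.908
  Guard, Not injured: 66×154/260 = 39.092
  Forward, Injured: 85×106/260 = 34.654
  Forward, Not injured: 85×154/260 = 50.346
  Center, Injured: 109×106/260 = 44.438
  Center, Not injured: 109×154/260 = 64.562
Contributions (O − E)²/E:
  (35 − 26.908)²/26.908 = 2.4335
  (31 − 39.092)²/39.092 = 1.6750
  (29 − 34.654)²/34.654 = 0.9225
  (56 − 50.346)²/50.346 = 0.6350
  (42 − 44.438)²/44.438 = 0.1338
  (67 − 64.562)²/64.562 = 0.0921
χ² = 2.4335 + 1.6750 + 0.9225 + 0.6350 + 0.1338 + 0.0921 = 5.89
df = (3−1)(2−1) = 2. Since 5.89 < 7.378, fail to reject the null hypothesis of independence at α = 0.025.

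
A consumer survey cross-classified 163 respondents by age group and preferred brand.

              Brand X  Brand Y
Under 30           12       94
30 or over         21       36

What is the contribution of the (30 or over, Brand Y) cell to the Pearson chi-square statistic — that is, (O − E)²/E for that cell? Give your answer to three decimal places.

Row total (30 or over) = 57; column total (Brand Y) = 130; N = 163.
Expected count E = 57 × 130 / 163 = 45.4601.
Contribution = (O − E)²/E = (36 − 45.4601)² / 45.4601 = 1.969.

1.969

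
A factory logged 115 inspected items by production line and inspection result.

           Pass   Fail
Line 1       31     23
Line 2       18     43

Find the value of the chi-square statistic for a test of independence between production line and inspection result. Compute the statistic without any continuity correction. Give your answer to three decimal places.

9.117

Row totals: 54, 61. Column totals: 49, 66. Grand total N = 115.
Expected counts (row total × column total / N):
  Line 1, Pass: 54×49/115 = 23.0087
  Line 1, Fail: 54×66/115 = 30.9913
  Line 2, Pass: 61×49/115 = 25.9913
  Line 2, Fail: 61×66/115 = 35.0087
Contributions (O − E)²/E:
  (31 − 23.0087)²/23.0087 = 2.7755
  (23 − 30.9913)²/30.9913 = 2.0606
  (18 − 25.9913)²/25.9913 = 2.4570
  (43 − 35.0087)²/35.0087 = 1.8241
χ² = 2.7755 + 2.0606 + 2.4570 + 1.8241 = 9.117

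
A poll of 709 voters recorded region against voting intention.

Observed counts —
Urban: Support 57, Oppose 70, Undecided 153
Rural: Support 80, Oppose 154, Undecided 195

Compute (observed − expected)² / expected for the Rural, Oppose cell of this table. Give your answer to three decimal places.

Row total (Rural) = 429; column total (Oppose) = 224; N = 709.
Expected count E = 429 × 224 / 709 = 135.5374.
Contribution = (O − E)²/E = (154 − 135.5374)² / 135.5374 = 2.515.

2.515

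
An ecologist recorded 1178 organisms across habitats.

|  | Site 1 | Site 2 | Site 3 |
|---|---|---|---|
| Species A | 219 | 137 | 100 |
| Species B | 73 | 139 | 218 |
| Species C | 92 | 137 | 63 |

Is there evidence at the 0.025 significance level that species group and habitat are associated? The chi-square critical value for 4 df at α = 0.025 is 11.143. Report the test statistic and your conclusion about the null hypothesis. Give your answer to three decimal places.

152.040; reject H₀

Row totals: 456, 430, 292. Column totals: 384, 413, 381. Grand total N = 1178.
Expected counts (row total × column total / N):
  Species A, Site 1: 456×384/1178 = 148.6452
  Species A, Site 2: 456×413/1178 = 159.8710
  Species A, Site 3: 456×381/1178 = 147.4839
  Species B, Site 1: 430×384/1178 = 140.1698
  Species B, Site 2: 430×413/1178 = 150.7555
  Species B, Site 3: 430×381/1178 = 139.0747
  Species C, Site 1: 292×384/1178 = 95.1851
  Species C, Site 2: 292×413/1178 = 102.3735
  Species C, Site 3: 292×381/1178 = 94.4414
Contributions (O − E)²/E:
  (219 − 148.6452)²/148.6452 = 33.2994
  (137 − 159.8710)²/159.8710 = 3.2719
  (100 − 147.4839)²/147.4839 = 15.2879
  (73 − 140.1698)²/140.1698 = 32.1880
  (139 − 150.7555)²/150.7555 = 0.9167
  (218 − 139.0747)²/139.0747 = 44.7903
  (92 − 95.1851)²/95.1851 = 0.1066
  (137 − 102.3735)²/102.3735 = 11.7120
  (63 − 94.4414)²/94.4414 = 10.4675
χ² = 33.2994 + 3.2719 + 15.2879 + 32.1880 + 0.9167 + 44.7903 + 0.1066 + 11.7120 + 10.4675 = 152.040
df = (3−1)(3−1) = 4. Since 152.040 > 11.143, reject the null hypothesis of independence at α = 0.025.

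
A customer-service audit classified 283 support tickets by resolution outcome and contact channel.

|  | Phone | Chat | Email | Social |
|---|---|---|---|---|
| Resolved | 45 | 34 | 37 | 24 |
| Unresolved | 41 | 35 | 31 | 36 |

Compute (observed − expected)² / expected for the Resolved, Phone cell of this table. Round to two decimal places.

Row total (Resolved) = 140; column total (Phone) = 86; N = 283.
Expected count E = 140 × 86 / 283 = 42.544.
Contribution = (O − E)²/E = (45 − 42.544)² / 42.544 = 0.14.

0.14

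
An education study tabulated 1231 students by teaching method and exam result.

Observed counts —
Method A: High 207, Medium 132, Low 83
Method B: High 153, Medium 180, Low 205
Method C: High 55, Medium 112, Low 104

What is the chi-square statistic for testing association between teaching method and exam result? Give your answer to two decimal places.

Row totals: 422, 538, 271. Column totals: 415, 424, 392. Grand total N = 1231.
Expected counts (row total × column total / N):
  Method A, High: 422×415/1231 = 142.2665
  Method A, Medium: 422×424/1231 = 145.3517
  Method A, Low: 422×392/1231 = 134.3818
  Method B, High: 538×415/1231 = 181.3729
  Method B, Medium: 538×424/1231 = 185.3063
  Method B, Low: 538×392/1231 = 171.3209
  Method C, High: 271×415/1231 = 91.3607
  Method C, Medium: 271×424/1231 = 93.3420
  Method C, Low: 271×392/1231 = 86.2973
Contributions (O − E)²/E:
  (207 − 142.2665)²/142.2665 = 29.4548
  (132 − 145.3517)²/145.3517 = 1.2265
  (83 − 134.3818)²/134.3818 = 19.6462
  (153 − 181.3729)²/181.3729 = 4.4385
  (180 − 185.3063)²/185.3063 = 0.1519
  (205 − 171.3209)²/171.3209 = 6.6208
  (55 − 91.3607)²/91.3607 = 14.4712
  (112 − 93.3420)²/93.3420 = 3.7295
  (104 − 86.2973)²/86.2973 = 3.6315
χ² = 29.4548 + 1.2265 + 19.6462 + 4.4385 + 0.1519 + 6.6208 + 14.4712 + 3.7295 + 3.6315 = 83.37

83.37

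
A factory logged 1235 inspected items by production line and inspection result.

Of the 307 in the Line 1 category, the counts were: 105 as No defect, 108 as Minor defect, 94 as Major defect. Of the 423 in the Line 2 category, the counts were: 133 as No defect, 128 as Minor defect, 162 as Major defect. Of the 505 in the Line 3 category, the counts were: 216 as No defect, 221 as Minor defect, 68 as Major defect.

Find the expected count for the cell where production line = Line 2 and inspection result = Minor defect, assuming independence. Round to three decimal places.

Row total (Line 2) = 423; column total (Minor defect) = 457; grand total N = 1235.
Expected count = (row total × column total) / N = 423 × 457 / 1235 = 156.527.

156.527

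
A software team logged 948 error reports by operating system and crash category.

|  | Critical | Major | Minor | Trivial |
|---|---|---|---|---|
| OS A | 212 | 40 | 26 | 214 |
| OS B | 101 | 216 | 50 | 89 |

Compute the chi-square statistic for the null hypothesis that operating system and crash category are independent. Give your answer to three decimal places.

Row totals: 492, 456. Column totals: 313, 256, 76, 303. Grand total N = 948.
Expected counts (row total × column total / N):
  OS A, Critical: 492×313/948 = 162.443038
  OS A, Major: 492×256/948 = 132.860759
  OS A, Minor: 492×76/948 = 39.443038
  OS A, Trivial: 492×303/948 = 157.253165
  OS B, Critical: 456×313/948 = 150.556962
  OS B, Major: 456×256/948 = 123.139241
  OS B, Minor: 456×76/948 = 36.556962
  OS B, Trivial: 456×303/948 = 145.746835
Contributions (O − E)²/E:
  (212 − 162.443038)²/162.443038 = 15.1185
  (40 − 132.860759)²/132.860759 = 64.9034
  (26 − 39.443038)²/39.443038 = 4.5817
  (214 − 157.253165)²/157.253165 = 20.4778
  (101 − 150.556962)²/150.556962 = 16.3120
  (216 − 123.139241)²/123.139241 = 70.0274
  (50 − 36.556962)²/36.556962 = 4.9434
  (89 − 145.746835)²/145.746835 = 22.0945
χ² = 15.1185 + 64.9034 + 4.5817 + 20.4778 + 16.3120 + 70.0274 + 4.9434 + 22.0945 = 218.459

218.459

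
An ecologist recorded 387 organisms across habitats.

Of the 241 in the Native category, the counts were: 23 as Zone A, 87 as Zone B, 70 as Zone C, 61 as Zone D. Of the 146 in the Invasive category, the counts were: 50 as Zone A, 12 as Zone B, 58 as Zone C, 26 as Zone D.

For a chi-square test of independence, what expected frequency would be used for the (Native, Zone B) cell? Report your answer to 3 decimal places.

Row total (Native) = 241; column total (Zone B) = 99; grand total N = 387.
Expected count = (row total × column total) / N = 241 × 99 / 387 = 61.651.

61.651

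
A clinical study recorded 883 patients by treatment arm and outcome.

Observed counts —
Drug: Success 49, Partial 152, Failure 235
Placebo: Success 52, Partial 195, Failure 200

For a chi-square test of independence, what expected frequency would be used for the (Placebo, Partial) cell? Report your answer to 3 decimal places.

175.661

Row total (Placebo) = 447; column total (Partial) = 347; grand total N = 883.
Expected count = (row total × column total) / N = 447 × 347 / 883 = 175.661.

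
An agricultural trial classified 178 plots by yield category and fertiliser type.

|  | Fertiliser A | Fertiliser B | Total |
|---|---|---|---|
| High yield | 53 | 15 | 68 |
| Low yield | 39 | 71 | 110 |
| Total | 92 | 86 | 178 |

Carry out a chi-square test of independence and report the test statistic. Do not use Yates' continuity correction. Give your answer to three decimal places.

30.377

Grand total N = 178.
Expected counts (row total × column total / N):
  High yield, Fertiliser A: 68×92/178 = 35.1461
  High yield, Fertiliser B: 68×86/178 = 32.8539
  Low yield, Fertiliser A: 110×92/178 = 56.8539
  Low yield, Fertiliser B: 110×86/178 = 53.1461
Contributions (O − E)²/E:
  (53 − 35.1461)²/35.1461 = 9.0696
  (15 − 32.8539)²/32.8539 = 9.7024
  (39 − 56.8539)²/56.8539 = 5.6067
  (71 − 53.1461)²/53.1461 = 5.9978
χ² = 9.0696 + 9.7024 + 5.6067 + 5.9978 = 30.377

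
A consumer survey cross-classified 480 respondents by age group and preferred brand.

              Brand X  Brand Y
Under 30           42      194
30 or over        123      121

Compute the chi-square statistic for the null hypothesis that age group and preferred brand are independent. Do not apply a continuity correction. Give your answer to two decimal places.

56.56

Row totals: 236, 244. Column totals: 165, 315. Grand total N = 480.
Expected counts (row total × column total / N):
  Under 30, Brand X: 236×165/480 = 81.125
  Under 30, Brand Y: 236×315/480 = 154.875
  30 or over, Brand X: 244×165/480 = 83.875
  30 or over, Brand Y: 244×315/480 = 160.125
Contributions (O − E)²/E:
  (42 − 81.125)²/81.125 = 18.8692
  (194 − 154.875)²/154.875 = 9.8839
  (123 − 83.875)²/83.875 = 18.2506
  (121 − 160.125)²/160.125 = 9.5598
χ² = 18.8692 + 9.8839 + 18.2506 + 9.5598 = 56.56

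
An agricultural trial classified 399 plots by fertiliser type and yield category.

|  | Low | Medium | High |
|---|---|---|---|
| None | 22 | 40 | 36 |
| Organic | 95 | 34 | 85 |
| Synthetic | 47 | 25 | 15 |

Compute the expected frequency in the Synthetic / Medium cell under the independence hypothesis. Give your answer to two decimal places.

21.59

Row total (Synthetic) = 87; column total (Medium) = 99; grand total N = 399.
Expected count = (row total × column total) / N = 87 × 99 / 399 = 21.59.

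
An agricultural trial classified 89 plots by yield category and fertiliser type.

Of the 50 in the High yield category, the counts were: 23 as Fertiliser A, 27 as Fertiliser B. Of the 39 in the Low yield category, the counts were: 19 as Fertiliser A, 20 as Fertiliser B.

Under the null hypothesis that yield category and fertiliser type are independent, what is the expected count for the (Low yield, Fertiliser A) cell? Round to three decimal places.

Row total (Low yield) = 39; column total (Fertiliser A) = 42; grand total N = 89.
Expected count = (row total × column total) / N = 39 × 42 / 89 = 18.404.

18.404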